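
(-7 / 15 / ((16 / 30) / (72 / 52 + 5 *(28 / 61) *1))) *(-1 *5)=51065 / 3172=16.10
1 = 1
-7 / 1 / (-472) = 7 / 472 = 0.01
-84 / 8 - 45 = -111 / 2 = -55.50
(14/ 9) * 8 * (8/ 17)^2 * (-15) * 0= 0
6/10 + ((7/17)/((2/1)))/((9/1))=953/1530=0.62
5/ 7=0.71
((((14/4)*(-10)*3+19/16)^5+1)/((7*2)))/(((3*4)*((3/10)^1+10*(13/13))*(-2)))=9030673202768375/2592079872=3483948.66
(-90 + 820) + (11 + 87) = 828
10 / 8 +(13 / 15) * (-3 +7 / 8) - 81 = -9791 / 120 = -81.59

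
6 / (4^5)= 3 / 512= 0.01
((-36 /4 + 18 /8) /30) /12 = -3 /160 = -0.02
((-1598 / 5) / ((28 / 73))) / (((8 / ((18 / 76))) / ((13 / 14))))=-6824259 / 297920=-22.91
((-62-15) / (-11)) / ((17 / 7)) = 49 / 17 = 2.88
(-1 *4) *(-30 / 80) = 3 / 2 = 1.50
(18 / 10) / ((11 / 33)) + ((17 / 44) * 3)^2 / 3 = 56607 / 9680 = 5.85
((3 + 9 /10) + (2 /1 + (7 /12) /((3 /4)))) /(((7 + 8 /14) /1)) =4207 /4770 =0.88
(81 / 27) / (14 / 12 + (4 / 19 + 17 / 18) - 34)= -513 / 5417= -0.09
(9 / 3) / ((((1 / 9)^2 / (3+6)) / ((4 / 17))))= 8748 / 17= 514.59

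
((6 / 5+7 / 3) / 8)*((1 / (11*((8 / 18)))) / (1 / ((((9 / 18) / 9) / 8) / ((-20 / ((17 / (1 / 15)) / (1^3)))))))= -901 / 112640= -0.01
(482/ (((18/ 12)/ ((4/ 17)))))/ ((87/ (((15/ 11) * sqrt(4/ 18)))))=19280 * sqrt(2)/ 48807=0.56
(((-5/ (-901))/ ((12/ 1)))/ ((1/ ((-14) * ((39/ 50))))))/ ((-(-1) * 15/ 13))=-1183/ 270300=-0.00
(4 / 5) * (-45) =-36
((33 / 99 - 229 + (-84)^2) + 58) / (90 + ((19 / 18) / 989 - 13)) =122572704 / 1370773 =89.42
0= 0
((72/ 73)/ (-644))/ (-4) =9/ 23506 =0.00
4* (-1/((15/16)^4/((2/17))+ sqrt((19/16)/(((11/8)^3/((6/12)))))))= -600567644160000/980616264689939+ 3023656976384* sqrt(209)/980616264689939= -0.57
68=68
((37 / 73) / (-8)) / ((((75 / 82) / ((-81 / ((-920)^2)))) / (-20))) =-40959 / 308936000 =-0.00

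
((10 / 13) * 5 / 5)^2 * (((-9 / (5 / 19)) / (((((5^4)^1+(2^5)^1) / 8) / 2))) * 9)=-54720 / 12337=-4.44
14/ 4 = 7/ 2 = 3.50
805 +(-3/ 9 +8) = 2438/ 3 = 812.67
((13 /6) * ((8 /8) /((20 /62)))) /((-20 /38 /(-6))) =76.57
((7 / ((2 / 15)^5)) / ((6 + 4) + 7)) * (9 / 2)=47840625 / 1088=43971.16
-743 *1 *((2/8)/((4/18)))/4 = -6687/32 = -208.97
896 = 896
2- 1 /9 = 17 /9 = 1.89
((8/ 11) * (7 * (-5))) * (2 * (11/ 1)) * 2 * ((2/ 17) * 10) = -22400/ 17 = -1317.65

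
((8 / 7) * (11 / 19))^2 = 0.44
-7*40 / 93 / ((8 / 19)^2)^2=-4561235 / 47616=-95.79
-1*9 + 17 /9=-64 /9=-7.11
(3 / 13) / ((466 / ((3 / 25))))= 9 / 151450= 0.00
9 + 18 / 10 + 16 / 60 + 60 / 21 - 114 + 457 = 37477 / 105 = 356.92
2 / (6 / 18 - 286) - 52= -44570 / 857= -52.01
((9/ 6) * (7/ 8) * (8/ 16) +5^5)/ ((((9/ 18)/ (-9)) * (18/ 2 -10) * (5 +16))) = 300063/ 112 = 2679.13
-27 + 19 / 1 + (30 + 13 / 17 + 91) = 1934 / 17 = 113.76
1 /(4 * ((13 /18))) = 9 /26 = 0.35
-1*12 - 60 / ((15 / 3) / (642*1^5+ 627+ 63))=-15996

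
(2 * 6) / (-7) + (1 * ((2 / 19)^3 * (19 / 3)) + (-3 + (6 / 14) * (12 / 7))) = -210793 / 53067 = -3.97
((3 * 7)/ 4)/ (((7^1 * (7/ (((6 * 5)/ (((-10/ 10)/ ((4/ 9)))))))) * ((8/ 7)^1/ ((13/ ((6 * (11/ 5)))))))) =-325/ 264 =-1.23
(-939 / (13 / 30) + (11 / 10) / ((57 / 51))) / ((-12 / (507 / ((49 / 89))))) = 126322417 / 760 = 166213.71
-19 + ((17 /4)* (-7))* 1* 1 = -195 /4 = -48.75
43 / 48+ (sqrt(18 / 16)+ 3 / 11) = 3 * sqrt(2) / 4+ 617 / 528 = 2.23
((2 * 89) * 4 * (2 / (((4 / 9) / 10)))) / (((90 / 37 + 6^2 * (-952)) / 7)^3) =-0.00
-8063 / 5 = -1612.60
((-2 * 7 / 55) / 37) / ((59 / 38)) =-532 / 120065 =-0.00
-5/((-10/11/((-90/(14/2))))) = -495/7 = -70.71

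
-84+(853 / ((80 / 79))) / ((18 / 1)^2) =-2109893 / 25920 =-81.40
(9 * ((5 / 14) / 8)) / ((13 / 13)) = 45 / 112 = 0.40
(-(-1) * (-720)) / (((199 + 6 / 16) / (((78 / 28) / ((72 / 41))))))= -12792 / 2233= -5.73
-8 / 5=-1.60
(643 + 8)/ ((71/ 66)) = 42966/ 71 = 605.15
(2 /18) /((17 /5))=5 /153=0.03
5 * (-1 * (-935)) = 4675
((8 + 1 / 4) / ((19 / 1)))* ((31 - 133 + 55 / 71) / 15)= -79057 / 26980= -2.93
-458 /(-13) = 458 /13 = 35.23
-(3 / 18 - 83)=82.83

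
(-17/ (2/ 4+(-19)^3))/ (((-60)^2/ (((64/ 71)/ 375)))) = 136/ 82173403125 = 0.00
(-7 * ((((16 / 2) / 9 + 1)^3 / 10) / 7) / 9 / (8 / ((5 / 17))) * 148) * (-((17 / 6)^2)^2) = 893090053 / 34012224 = 26.26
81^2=6561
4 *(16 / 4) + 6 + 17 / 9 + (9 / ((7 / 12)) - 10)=29.32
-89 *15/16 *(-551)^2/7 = -405307335/112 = -3618815.49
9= 9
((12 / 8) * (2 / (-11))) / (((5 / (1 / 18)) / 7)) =-7 / 330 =-0.02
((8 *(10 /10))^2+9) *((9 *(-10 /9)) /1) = -730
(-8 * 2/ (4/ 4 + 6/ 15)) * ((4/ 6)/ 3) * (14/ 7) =-320/ 63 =-5.08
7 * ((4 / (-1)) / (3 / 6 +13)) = -56 / 27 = -2.07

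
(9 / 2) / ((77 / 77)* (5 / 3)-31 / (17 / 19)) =-459 / 3364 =-0.14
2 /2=1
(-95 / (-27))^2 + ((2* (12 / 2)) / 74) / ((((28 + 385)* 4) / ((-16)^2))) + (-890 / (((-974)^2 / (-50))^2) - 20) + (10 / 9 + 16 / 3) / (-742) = -7.60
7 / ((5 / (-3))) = -21 / 5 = -4.20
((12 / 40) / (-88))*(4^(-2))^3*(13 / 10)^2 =-507 / 360448000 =-0.00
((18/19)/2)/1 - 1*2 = -29/19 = -1.53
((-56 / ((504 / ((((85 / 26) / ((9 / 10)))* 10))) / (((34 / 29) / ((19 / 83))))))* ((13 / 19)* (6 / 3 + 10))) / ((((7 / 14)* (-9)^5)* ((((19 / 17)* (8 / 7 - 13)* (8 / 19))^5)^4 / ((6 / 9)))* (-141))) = -11715129228333080055715426109337559746591336125 / 368914223285977977253244348034733936697496160159591385833666510848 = -0.00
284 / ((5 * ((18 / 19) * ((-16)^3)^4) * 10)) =1349 / 63331869759897600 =0.00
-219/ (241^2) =-219/ 58081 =-0.00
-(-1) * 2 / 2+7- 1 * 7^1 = 1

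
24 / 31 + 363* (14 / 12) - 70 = 21965 / 62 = 354.27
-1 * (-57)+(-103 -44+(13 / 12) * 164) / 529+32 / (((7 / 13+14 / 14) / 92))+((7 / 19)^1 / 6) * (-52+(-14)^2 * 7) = 13448963 / 6555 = 2051.71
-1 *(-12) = 12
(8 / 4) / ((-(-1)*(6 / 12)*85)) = 4 / 85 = 0.05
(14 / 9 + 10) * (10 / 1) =1040 / 9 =115.56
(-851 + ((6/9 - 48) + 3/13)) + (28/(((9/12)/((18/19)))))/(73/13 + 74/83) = -892.67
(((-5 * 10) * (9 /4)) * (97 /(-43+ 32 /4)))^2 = 19053225 /196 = 97210.33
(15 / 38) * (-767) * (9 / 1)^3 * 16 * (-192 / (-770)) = -1288265472 / 1463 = -880564.23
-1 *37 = -37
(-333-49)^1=-382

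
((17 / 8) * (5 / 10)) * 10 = 85 / 8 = 10.62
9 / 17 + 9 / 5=198 / 85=2.33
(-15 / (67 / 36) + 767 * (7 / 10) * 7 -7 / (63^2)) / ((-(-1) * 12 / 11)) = 15671459287 / 4558680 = 3437.72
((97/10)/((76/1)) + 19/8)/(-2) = -951/760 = -1.25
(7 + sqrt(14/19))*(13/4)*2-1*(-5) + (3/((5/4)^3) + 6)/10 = 13*sqrt(266)/38 + 64067/1250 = 56.83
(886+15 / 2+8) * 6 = 5409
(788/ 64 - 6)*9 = 909/ 16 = 56.81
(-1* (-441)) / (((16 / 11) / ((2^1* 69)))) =334719 / 8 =41839.88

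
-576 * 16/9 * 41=-41984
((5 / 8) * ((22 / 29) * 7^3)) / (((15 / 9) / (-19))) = -215061 / 116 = -1853.97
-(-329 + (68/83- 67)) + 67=38361/83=462.18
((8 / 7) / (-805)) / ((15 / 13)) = -104 / 84525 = -0.00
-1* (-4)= 4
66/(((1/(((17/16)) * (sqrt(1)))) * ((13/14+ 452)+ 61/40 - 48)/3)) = 58905/113807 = 0.52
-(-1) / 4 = 1 / 4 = 0.25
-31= -31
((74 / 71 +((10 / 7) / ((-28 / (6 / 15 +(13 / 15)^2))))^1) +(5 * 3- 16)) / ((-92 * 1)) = 737 / 4115160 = 0.00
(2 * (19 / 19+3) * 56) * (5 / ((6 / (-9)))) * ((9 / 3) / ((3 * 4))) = -840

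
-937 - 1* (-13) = -924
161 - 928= -767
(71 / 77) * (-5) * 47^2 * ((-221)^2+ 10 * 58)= -38755701095 / 77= -503320793.44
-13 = -13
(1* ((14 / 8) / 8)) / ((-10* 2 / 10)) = -7 / 64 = -0.11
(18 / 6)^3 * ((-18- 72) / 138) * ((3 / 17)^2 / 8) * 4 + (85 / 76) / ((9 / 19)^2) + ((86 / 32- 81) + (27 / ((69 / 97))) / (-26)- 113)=-21060808627 / 111988656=-188.06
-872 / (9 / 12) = -1162.67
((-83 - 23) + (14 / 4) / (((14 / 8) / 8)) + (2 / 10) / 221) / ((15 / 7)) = -696143 / 16575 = -42.00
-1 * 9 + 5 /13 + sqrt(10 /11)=-112 /13 + sqrt(110) /11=-7.66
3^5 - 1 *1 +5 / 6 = 1457 / 6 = 242.83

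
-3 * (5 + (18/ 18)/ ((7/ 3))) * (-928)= 105792/ 7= 15113.14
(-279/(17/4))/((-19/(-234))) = -261144/323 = -808.50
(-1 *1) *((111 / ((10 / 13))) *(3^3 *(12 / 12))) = -38961 / 10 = -3896.10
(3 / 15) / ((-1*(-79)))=1 / 395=0.00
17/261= 0.07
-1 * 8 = -8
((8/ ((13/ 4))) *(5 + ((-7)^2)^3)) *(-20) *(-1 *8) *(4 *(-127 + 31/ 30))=-303523475456/ 13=-23347959650.46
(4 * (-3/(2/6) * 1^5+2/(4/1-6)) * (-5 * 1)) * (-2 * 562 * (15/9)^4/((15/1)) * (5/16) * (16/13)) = -44476.10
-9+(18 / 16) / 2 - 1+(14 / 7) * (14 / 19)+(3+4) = -293 / 304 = -0.96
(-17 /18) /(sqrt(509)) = -17* sqrt(509) /9162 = -0.04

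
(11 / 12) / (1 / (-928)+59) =2552 / 164253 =0.02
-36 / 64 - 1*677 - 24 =-11225 / 16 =-701.56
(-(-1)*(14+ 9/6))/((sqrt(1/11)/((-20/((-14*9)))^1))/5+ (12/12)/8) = -852500/56629+ 781200*sqrt(11)/56629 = 30.70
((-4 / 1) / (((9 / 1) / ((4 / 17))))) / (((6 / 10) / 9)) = -80 / 51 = -1.57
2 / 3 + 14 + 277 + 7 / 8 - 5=6901 / 24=287.54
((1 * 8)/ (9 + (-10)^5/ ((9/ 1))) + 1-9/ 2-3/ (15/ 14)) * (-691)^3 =2077171913036907/ 999190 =2078855786.22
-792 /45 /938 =-44 /2345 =-0.02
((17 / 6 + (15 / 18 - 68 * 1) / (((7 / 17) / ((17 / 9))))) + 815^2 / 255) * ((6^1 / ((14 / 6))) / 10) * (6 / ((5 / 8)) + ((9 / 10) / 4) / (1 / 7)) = 1100866981 / 166600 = 6607.85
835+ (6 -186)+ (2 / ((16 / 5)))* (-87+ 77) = 2595 / 4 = 648.75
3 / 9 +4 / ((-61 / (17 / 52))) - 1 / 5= 1331 / 11895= 0.11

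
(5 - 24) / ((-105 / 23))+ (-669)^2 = 46994342 / 105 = 447565.16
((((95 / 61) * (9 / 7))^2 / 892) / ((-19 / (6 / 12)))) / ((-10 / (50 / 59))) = 192375 / 19191221224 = 0.00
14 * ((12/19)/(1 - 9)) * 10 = -210/19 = -11.05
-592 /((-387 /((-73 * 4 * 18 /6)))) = -172864 /129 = -1340.03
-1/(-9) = 1/9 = 0.11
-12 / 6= -2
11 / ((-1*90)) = -11 / 90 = -0.12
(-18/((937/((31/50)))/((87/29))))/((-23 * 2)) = 837/1077550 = 0.00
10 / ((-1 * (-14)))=5 / 7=0.71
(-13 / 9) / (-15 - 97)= 13 / 1008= 0.01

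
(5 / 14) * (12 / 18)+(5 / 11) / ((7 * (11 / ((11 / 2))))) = 125 / 462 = 0.27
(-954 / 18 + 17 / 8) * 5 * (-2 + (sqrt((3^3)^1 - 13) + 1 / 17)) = 67155 / 136 - 2035 * sqrt(14) / 8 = -458.00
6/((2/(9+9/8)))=243/8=30.38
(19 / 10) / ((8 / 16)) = 3.80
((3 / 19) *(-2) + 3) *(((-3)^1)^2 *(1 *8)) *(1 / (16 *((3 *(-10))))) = -153 / 380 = -0.40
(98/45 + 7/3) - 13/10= 289/90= 3.21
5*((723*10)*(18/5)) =130140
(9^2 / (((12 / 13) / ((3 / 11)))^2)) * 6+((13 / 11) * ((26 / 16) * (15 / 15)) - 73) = -13869 / 484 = -28.65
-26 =-26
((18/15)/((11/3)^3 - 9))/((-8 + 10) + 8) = 81/27200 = 0.00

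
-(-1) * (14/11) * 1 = 14/11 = 1.27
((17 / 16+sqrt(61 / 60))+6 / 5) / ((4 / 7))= 7 * sqrt(915) / 120+1267 / 320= 5.72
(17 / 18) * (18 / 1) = 17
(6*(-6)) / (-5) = 36 / 5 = 7.20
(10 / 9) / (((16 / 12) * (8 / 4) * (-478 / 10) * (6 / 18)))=-25 / 956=-0.03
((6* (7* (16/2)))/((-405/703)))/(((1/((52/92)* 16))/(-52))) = 851608576/3105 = 274270.07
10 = 10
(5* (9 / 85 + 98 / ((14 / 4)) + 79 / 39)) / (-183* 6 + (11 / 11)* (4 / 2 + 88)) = -49943 / 334152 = -0.15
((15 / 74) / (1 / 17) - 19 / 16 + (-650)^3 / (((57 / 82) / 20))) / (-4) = 266627919923791 / 134976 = 1975372806.45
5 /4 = 1.25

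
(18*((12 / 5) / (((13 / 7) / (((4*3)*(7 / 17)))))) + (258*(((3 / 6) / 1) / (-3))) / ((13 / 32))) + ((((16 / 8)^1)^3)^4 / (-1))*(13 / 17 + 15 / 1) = -64563.14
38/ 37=1.03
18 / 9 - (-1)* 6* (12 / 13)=98 / 13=7.54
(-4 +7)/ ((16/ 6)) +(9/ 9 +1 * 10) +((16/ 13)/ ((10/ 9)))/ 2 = 6593/ 520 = 12.68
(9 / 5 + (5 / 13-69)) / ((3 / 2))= -8686 / 195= -44.54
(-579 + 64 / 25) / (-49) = 11.76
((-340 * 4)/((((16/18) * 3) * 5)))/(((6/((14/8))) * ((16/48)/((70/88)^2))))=-437325/7744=-56.47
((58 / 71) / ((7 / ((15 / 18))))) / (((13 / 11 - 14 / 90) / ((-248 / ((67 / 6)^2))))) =-53400600 / 283341191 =-0.19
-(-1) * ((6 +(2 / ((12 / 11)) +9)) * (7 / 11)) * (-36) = -4242 / 11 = -385.64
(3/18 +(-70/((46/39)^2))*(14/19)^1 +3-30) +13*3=-1502147/60306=-24.91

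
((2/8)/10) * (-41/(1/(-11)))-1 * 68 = -2269/40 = -56.72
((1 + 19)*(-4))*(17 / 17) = -80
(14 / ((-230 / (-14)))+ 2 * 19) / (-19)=-4468 / 2185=-2.04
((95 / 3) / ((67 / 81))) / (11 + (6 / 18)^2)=4617 / 1340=3.45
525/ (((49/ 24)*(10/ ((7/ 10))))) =18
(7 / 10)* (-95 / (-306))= 133 / 612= 0.22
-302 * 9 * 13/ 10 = -17667/ 5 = -3533.40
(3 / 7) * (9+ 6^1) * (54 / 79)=2430 / 553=4.39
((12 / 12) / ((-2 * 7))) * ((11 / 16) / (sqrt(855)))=-11 * sqrt(95) / 63840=-0.00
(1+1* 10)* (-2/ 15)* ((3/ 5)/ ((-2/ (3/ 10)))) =33/ 250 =0.13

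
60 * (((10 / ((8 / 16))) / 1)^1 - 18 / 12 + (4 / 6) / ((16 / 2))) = 1115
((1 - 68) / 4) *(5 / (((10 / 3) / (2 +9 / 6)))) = -1407 / 16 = -87.94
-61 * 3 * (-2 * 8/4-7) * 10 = 20130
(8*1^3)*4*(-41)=-1312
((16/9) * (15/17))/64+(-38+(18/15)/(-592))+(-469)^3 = -7786648661863/75480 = -103161746.98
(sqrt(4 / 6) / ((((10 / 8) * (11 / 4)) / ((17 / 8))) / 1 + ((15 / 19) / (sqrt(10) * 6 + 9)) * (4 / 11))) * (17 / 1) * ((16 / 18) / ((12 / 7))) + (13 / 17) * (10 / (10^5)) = -920028032 * sqrt(15) / 65590945155 + 13 / 170000 + 119842107308 * sqrt(6) / 65590945155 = 4.42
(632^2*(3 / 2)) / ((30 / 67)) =6690352 / 5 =1338070.40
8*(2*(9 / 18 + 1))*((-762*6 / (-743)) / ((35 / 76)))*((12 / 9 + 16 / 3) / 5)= 11119104 / 26005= 427.58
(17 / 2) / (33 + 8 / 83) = 0.26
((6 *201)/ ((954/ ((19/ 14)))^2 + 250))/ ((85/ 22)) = 4789026/ 7585101905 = 0.00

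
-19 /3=-6.33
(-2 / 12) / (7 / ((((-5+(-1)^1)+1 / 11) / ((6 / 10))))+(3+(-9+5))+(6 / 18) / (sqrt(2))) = 105625* sqrt(2) / 10917646+542100 / 5458823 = 0.11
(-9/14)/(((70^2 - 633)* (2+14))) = -9/955808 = -0.00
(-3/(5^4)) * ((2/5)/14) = -3/21875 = -0.00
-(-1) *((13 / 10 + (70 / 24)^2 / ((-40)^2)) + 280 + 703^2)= 22786113269 / 46080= 494490.31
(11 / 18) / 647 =11 / 11646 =0.00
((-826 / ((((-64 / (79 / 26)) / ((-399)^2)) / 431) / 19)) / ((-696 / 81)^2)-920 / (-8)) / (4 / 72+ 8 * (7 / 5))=1395384580804293315 / 22681864192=61519836.69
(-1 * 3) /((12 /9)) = -9 /4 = -2.25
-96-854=-950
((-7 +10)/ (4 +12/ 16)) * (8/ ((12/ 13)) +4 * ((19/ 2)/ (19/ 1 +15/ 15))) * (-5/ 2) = -317/ 19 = -16.68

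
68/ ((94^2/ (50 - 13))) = 629/ 2209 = 0.28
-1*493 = -493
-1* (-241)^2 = -58081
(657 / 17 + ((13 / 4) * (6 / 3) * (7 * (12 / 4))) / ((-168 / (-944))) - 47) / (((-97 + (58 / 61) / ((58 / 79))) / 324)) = -42482718 / 16541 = -2568.33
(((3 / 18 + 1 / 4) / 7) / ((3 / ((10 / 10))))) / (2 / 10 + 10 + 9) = 25 / 24192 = 0.00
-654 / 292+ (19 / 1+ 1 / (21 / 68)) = 61315 / 3066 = 20.00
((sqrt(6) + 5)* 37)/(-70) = -37/14-37* sqrt(6)/70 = -3.94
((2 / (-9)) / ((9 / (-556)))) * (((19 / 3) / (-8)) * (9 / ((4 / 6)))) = -2641 / 18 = -146.72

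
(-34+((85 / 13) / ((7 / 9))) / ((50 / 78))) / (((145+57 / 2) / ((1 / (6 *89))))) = -731 / 3242715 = -0.00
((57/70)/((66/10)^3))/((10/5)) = 475/335412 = 0.00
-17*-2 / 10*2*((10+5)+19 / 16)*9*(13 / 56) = 73593 / 320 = 229.98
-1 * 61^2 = -3721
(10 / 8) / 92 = 5 / 368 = 0.01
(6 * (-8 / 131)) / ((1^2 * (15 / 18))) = -288 / 655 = -0.44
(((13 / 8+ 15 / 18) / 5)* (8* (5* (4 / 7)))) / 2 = 118 / 21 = 5.62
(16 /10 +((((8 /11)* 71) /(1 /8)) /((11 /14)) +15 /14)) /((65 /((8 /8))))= 4475747 /550550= 8.13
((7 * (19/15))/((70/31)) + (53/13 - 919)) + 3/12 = -3551911/3900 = -910.75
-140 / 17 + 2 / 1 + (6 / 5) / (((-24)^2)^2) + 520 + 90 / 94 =113705995039 / 220907520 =514.72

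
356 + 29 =385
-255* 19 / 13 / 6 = -1615 / 26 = -62.12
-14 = -14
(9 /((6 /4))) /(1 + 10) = 0.55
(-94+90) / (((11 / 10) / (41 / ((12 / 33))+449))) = -22470 / 11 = -2042.73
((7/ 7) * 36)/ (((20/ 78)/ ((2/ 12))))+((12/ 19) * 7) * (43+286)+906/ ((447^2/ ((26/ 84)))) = 196376667674/ 132872985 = 1477.93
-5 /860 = -1 /172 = -0.01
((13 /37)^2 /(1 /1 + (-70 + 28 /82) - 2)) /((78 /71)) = -37843 /23795958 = -0.00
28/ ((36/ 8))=56/ 9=6.22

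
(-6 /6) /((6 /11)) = -11 /6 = -1.83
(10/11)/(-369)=-10/4059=-0.00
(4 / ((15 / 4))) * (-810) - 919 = -1783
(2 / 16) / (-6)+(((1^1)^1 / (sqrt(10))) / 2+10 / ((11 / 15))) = sqrt(10) / 20+7189 / 528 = 13.77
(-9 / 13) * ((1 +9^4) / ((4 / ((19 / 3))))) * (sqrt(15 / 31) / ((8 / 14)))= -8756.10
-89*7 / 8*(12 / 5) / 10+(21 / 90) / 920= -515837 / 27600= -18.69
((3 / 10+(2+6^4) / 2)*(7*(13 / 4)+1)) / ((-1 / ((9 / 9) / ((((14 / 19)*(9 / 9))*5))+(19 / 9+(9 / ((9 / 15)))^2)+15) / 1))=-18838264267 / 5040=-3737750.85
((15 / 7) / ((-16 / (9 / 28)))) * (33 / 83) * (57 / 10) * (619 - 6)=-31132431 / 520576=-59.80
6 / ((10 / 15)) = 9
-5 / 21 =-0.24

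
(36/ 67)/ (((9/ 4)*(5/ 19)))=304/ 335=0.91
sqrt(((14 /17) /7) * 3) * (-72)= -72 * sqrt(102) /17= -42.77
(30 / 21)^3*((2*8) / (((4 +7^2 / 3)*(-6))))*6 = -48000 / 20923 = -2.29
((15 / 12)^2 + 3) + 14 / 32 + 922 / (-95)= -447 / 95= -4.71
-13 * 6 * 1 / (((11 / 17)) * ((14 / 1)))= -663 / 77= -8.61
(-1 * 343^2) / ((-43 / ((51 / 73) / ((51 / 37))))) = 4353013 / 3139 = 1386.75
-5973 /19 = -314.37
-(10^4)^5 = -100000000000000000000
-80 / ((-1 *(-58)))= -40 / 29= -1.38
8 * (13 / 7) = 104 / 7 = 14.86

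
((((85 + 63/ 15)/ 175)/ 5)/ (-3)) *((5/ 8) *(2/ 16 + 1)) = -669/ 28000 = -0.02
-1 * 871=-871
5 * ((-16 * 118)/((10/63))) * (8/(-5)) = 475776/5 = 95155.20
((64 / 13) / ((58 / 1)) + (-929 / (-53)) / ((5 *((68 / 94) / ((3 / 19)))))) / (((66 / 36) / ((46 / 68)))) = 3785404377 / 12068723810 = 0.31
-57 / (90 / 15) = -19 / 2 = -9.50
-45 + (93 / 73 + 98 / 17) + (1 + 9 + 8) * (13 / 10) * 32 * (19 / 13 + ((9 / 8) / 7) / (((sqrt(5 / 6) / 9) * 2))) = 18954 * sqrt(30) / 175 + 6555202 / 6205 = 1649.67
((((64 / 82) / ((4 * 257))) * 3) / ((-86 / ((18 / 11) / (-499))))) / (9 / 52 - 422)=-11232 / 54552706905565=-0.00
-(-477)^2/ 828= -25281/ 92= -274.79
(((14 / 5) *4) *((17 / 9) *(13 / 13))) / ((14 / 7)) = 476 / 45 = 10.58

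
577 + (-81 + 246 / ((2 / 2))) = 742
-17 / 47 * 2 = -34 / 47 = -0.72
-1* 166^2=-27556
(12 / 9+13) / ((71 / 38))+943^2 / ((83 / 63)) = 11932967953 / 17679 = 674979.80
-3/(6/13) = -13/2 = -6.50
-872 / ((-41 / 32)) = 27904 / 41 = 680.59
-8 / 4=-2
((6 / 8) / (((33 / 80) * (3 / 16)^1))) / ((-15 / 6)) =-128 / 33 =-3.88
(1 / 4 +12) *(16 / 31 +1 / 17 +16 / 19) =695261 / 40052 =17.36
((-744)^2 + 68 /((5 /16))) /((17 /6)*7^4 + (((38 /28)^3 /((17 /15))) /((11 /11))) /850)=81.40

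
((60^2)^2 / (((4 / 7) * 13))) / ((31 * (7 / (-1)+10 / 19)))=-143640000 / 16523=-8693.34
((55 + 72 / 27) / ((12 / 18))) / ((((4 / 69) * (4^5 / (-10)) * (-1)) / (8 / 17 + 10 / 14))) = 8415585 / 487424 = 17.27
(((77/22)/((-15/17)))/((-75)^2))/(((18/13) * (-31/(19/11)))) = 29393/1035787500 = 0.00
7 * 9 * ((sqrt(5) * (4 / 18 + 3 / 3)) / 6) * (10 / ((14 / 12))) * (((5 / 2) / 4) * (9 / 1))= 2475 * sqrt(5) / 4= 1383.57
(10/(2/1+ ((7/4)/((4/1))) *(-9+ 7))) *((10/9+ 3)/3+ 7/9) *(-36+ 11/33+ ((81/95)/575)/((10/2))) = -681.04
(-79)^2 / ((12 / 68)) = 106097 / 3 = 35365.67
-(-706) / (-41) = -706 / 41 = -17.22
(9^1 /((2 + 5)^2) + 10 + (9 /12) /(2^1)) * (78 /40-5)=-32.20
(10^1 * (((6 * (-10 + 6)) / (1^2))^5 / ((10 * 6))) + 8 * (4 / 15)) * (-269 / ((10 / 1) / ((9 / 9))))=2677428016 / 75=35699040.21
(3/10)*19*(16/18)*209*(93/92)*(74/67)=9109474/7705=1182.28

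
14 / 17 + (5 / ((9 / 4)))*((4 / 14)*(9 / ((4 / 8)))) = 1458 / 119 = 12.25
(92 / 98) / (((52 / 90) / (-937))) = -969795 / 637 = -1522.44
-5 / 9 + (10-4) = 49 / 9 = 5.44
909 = 909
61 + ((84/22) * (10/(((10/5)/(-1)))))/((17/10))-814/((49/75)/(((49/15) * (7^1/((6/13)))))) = -34601674/561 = -61678.56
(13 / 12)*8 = 26 / 3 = 8.67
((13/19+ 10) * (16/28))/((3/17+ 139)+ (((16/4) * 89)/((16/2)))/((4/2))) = 7888/208563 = 0.04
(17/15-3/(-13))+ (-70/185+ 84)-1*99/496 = 303419027/3578640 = 84.79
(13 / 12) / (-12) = -13 / 144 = -0.09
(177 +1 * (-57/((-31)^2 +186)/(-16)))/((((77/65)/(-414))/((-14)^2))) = -305946880785/25234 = -12124390.93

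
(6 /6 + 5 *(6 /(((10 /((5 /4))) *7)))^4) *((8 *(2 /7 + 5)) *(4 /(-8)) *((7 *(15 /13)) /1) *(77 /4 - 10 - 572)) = 96163.71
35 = 35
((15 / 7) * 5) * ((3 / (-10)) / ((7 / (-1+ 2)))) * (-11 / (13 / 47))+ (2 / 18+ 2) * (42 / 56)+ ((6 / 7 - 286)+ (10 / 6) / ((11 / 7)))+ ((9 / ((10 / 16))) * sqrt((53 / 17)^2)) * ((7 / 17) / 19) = -607753228987 / 2308526220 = -263.26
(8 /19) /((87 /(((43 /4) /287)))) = 86 /474411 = 0.00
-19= -19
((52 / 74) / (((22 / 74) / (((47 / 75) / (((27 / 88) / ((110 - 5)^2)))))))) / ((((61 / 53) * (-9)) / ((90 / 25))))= -50776544 / 2745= -18497.83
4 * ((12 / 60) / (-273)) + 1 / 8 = 1333 / 10920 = 0.12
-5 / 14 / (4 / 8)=-5 / 7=-0.71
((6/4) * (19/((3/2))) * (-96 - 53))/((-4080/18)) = 8493/680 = 12.49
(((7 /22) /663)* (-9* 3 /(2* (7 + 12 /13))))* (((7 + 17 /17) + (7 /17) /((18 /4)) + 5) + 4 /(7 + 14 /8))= -72553 /6548740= -0.01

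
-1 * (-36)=36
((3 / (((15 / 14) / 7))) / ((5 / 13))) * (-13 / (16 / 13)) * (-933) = 100440249 / 200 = 502201.24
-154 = -154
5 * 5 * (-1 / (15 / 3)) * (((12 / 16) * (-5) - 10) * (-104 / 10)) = -715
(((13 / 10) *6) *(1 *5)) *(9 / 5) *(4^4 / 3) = 29952 / 5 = 5990.40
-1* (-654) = 654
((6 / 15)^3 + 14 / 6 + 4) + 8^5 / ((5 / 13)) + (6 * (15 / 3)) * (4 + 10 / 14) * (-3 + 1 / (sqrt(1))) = 222915893 / 2625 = 84920.34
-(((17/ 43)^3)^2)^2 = -582622237229761/ 39959630797262576401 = -0.00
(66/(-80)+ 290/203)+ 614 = 614.60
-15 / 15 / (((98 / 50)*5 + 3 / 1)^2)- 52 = -213017 / 4096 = -52.01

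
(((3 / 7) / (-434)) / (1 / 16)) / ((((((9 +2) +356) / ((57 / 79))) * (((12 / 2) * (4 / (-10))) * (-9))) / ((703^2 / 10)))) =-9389971 / 132121101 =-0.07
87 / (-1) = -87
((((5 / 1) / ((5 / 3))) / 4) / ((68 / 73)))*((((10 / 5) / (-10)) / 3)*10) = -73 / 136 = -0.54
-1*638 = -638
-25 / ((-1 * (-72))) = -25 / 72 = -0.35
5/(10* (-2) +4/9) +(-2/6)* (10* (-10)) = 17465/528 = 33.08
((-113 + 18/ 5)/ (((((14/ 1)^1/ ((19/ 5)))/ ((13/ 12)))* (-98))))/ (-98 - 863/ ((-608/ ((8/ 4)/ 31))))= -79579201/ 23736174525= -0.00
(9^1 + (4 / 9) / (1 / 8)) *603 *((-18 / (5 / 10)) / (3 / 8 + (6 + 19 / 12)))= -6541344 / 191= -34247.87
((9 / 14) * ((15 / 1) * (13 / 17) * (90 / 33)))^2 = 404.44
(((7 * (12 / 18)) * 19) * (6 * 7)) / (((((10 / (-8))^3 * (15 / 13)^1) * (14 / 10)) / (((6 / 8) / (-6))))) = 55328 / 375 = 147.54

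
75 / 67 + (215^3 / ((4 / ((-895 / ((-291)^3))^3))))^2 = 268692192903114185000955019894274073565285747075 / 240031692326778966781003848840047628065063470512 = 1.12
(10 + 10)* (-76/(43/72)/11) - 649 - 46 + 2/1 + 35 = -420674/473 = -889.37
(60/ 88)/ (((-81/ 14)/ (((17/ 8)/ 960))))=-119/ 456192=-0.00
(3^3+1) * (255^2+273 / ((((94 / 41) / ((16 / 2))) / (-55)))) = 16624020 / 47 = 353702.55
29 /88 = 0.33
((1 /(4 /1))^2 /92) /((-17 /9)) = -9 /25024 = -0.00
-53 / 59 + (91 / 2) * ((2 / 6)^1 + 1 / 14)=12403 / 708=17.52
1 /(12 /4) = 0.33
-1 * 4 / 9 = -4 / 9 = -0.44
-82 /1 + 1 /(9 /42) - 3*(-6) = -178 /3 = -59.33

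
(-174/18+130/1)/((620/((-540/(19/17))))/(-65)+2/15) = 3590145/4567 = 786.11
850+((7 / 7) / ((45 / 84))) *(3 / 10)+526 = 34414 / 25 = 1376.56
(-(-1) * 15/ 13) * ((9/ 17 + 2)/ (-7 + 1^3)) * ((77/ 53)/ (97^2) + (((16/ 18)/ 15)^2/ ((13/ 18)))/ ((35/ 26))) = -25900921/ 14137492950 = -0.00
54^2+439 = 3355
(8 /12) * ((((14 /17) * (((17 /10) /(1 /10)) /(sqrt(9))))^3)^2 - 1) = 15057614 /2187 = 6885.05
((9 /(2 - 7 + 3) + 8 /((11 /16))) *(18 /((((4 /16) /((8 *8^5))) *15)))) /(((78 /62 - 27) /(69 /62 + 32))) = -84494516224 /7315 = -11550856.63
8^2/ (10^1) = 32/ 5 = 6.40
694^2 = 481636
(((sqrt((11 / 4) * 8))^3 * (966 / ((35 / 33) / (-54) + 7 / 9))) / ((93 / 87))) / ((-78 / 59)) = -1542795012 * sqrt(22) / 77779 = -93037.32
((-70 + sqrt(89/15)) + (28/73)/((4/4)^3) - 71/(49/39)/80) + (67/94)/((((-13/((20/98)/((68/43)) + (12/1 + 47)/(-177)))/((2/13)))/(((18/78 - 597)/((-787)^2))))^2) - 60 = -127.89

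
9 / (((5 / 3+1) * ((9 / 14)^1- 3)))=-63 / 44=-1.43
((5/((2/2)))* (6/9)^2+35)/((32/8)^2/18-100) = -335/892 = -0.38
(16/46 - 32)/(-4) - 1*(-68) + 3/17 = 29751/391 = 76.09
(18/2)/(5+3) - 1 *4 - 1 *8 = -87/8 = -10.88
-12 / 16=-3 / 4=-0.75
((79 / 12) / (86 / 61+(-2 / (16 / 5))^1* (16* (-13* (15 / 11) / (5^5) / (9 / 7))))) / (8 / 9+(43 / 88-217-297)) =-655986375 / 74267407222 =-0.01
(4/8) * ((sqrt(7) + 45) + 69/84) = sqrt(7)/2 + 1283/56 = 24.23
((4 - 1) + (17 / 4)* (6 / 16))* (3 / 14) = 63 / 64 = 0.98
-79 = -79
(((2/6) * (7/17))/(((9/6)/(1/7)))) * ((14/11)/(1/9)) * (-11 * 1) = -28/17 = -1.65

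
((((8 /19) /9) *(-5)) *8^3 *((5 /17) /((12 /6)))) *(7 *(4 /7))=-204800 /2907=-70.45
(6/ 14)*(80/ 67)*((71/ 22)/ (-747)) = -2840/ 1284591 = -0.00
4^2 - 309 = -293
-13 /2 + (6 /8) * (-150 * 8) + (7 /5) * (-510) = -3241 /2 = -1620.50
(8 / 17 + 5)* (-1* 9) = -837 / 17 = -49.24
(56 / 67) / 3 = 56 / 201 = 0.28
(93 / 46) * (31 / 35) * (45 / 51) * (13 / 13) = 8649 / 5474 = 1.58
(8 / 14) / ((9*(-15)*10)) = -2 / 4725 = -0.00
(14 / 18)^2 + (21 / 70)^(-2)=949 / 81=11.72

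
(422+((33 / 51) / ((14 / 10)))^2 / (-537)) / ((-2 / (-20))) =32090778290 / 7604457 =4220.00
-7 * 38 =-266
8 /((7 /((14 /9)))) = 16 /9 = 1.78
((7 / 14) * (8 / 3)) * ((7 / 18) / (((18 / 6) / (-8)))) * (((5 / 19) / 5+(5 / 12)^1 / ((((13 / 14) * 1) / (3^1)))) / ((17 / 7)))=-270872 / 340119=-0.80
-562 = -562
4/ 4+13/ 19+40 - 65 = -443/ 19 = -23.32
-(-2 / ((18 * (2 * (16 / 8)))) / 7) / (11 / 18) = 1 / 154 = 0.01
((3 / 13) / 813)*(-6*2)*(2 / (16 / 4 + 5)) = -0.00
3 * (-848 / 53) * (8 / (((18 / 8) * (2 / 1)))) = -256 / 3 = -85.33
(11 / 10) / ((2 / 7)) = 77 / 20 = 3.85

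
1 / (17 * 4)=1 / 68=0.01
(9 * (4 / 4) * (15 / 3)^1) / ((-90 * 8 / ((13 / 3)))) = -13 / 48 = -0.27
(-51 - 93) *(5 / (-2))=360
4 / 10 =2 / 5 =0.40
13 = 13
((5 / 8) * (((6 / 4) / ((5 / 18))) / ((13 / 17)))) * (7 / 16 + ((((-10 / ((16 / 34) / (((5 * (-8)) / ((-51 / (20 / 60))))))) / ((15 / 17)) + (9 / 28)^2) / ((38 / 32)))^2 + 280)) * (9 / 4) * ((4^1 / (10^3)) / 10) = 52872739735079 / 43268709120000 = 1.22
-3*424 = -1272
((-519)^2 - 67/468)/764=126060881/357552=352.57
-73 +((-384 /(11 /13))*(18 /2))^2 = 2018516351 /121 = 16681953.31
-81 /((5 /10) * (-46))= 81 /23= 3.52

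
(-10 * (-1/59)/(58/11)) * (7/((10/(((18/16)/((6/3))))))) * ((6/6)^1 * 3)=2079/54752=0.04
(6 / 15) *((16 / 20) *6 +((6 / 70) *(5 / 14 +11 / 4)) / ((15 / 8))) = 12108 / 6125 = 1.98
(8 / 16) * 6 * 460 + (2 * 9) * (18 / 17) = 1399.06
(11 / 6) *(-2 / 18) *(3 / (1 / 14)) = -8.56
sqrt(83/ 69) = sqrt(5727)/ 69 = 1.10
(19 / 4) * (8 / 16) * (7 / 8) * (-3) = -399 / 64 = -6.23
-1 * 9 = -9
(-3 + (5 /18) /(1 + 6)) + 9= 761 /126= 6.04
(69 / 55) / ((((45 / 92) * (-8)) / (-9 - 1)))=529 / 165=3.21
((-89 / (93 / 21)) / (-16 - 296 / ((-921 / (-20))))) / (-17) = -573783 / 10885712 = -0.05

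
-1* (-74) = 74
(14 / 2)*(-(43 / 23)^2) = -12943 / 529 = -24.47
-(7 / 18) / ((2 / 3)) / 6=-7 / 72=-0.10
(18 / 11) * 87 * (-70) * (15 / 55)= -328860 / 121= -2717.85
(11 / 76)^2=121 / 5776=0.02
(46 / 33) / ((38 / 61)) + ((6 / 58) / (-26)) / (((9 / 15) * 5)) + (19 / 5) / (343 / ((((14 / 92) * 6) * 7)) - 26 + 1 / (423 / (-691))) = 31005457573 / 13015027740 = 2.38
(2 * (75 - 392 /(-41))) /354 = 3467 /7257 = 0.48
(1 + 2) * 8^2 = 192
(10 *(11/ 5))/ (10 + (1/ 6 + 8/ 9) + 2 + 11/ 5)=1980/ 1373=1.44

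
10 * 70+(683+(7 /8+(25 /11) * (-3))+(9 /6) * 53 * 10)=191141 /88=2172.06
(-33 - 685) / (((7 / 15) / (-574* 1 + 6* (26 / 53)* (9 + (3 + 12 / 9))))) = 305243340 / 371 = 822758.33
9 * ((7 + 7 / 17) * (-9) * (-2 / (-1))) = -20412 / 17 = -1200.71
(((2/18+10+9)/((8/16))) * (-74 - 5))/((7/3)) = -27176/21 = -1294.10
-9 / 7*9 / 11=-81 / 77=-1.05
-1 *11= -11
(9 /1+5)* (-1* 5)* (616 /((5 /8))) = -68992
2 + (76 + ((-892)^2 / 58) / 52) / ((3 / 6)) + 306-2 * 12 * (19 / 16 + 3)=668895 / 754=887.13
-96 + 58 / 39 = -3686 / 39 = -94.51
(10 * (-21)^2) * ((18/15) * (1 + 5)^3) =1143072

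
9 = 9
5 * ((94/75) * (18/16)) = 141/20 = 7.05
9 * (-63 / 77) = -81 / 11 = -7.36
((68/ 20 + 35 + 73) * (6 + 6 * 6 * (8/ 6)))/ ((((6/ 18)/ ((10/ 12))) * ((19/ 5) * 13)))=75195/ 247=304.43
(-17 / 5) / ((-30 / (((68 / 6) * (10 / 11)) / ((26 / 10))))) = 578 / 1287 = 0.45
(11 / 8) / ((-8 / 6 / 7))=-231 / 32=-7.22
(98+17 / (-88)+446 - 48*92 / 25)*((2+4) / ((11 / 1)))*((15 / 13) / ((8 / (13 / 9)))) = 807767 / 19360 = 41.72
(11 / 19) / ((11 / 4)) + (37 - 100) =-1193 / 19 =-62.79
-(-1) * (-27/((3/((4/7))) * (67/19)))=-684/469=-1.46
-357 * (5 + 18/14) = -2244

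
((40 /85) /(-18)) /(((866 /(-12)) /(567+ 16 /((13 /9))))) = 20040 /95693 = 0.21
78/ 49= 1.59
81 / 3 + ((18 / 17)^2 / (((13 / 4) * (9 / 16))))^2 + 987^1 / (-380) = 132906047457 / 5363718620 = 24.78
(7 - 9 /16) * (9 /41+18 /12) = 11.07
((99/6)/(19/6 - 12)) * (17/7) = -1683/371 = -4.54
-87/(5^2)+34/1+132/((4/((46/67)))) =89071/1675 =53.18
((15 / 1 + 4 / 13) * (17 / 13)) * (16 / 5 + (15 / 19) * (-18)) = -3538618 / 16055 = -220.41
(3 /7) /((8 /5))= 0.27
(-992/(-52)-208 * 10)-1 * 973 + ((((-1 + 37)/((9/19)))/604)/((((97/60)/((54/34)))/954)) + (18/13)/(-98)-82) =-475521218708/158612363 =-2998.01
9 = 9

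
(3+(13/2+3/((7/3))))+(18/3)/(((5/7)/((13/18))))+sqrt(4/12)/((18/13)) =13*sqrt(3)/54+3539/210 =17.27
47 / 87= 0.54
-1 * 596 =-596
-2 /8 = -0.25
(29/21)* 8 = 232/21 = 11.05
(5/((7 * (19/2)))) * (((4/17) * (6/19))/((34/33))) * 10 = 39600/730303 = 0.05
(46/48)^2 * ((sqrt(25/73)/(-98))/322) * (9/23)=-5 * sqrt(73)/6409984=-0.00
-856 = -856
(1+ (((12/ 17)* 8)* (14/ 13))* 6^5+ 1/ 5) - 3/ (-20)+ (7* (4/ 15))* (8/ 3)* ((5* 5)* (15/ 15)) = 1886174023/ 39780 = 47415.13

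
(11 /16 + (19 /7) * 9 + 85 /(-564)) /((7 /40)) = 1971265 /13818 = 142.66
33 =33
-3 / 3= -1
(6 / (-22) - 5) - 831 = -9199 / 11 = -836.27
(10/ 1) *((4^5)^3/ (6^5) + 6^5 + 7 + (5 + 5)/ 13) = 4607965430/ 3159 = 1458678.52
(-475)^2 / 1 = 225625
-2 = -2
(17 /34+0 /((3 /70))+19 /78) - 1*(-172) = 6737 /39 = 172.74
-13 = -13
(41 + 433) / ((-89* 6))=-79 / 89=-0.89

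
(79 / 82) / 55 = 79 / 4510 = 0.02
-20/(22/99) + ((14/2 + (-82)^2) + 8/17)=112905/17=6641.47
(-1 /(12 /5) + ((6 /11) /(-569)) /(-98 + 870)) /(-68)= 6039953 /985717392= 0.01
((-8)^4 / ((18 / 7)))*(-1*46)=-659456 / 9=-73272.89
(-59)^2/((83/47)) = 163607/83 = 1971.17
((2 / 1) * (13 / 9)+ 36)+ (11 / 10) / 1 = 3599 / 90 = 39.99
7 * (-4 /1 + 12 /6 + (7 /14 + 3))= 21 /2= 10.50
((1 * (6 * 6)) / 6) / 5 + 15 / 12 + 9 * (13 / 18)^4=285689 / 58320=4.90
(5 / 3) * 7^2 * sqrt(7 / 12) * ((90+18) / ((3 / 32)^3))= 16056320 * sqrt(21) / 9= 8175477.98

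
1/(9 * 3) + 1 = 28/27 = 1.04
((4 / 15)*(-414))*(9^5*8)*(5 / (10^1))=-130380192 / 5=-26076038.40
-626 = -626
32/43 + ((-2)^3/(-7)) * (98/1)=4848/43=112.74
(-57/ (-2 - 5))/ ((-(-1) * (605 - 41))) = 19/ 1316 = 0.01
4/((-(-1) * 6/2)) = 4/3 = 1.33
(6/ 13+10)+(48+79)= 1787/ 13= 137.46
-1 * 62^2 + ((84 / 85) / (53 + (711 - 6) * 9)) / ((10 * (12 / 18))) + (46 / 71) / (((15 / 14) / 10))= -317551657883 / 82739850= -3837.95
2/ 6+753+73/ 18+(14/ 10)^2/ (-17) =5793143/ 7650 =757.27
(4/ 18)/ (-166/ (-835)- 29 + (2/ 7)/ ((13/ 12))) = -151970/ 19515771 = -0.01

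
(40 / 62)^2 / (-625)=-16 / 24025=-0.00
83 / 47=1.77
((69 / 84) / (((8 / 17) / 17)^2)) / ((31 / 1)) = 1920983 / 55552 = 34.58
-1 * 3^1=-3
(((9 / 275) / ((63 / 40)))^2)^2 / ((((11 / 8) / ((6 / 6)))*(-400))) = -2048 / 6041928921875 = -0.00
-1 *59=-59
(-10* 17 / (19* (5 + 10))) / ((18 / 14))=-238 / 513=-0.46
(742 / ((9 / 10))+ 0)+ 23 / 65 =482507 / 585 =824.80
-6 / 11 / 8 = -3 / 44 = -0.07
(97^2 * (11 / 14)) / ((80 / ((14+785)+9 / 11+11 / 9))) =106594561 / 1440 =74024.00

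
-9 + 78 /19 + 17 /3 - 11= -583 /57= -10.23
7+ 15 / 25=38 / 5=7.60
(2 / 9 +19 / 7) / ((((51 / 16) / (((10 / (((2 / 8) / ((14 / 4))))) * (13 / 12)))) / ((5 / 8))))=120250 / 1377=87.33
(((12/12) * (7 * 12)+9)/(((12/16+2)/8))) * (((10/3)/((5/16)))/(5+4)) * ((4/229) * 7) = 888832/22671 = 39.21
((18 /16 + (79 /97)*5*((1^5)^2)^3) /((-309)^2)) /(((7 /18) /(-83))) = -334739 /28814044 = -0.01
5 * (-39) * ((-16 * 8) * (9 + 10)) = 474240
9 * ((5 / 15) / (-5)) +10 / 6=16 / 15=1.07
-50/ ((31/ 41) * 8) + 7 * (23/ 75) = -56911/ 9300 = -6.12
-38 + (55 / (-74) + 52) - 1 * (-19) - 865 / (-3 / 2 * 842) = 3078791 / 93462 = 32.94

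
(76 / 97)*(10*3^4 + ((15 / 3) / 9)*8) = 557080 / 873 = 638.12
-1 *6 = -6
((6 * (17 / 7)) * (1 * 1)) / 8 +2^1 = 3.82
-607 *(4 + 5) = -5463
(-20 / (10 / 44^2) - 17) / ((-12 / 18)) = 11667 / 2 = 5833.50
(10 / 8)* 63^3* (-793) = -991436355 / 4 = -247859088.75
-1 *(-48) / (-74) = -24 / 37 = -0.65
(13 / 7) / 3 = 13 / 21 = 0.62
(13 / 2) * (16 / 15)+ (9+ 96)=1679 / 15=111.93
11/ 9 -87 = -85.78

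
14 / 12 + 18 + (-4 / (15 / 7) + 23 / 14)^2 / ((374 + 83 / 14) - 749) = 155977708 / 8138025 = 19.17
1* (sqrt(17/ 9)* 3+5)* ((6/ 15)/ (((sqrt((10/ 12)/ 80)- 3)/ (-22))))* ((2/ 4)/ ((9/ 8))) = 704* sqrt(102)/ 38835+704* sqrt(6)/ 7767+5632* sqrt(17)/ 4315+5632/ 863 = 12.31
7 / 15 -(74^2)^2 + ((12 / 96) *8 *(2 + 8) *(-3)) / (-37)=-16642548971 / 555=-29986574.72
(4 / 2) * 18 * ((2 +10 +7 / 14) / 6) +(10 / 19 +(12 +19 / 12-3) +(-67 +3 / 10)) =22127 / 1140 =19.41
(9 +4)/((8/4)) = 13/2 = 6.50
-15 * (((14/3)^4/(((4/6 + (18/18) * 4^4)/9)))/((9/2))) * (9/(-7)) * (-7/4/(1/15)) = -20580/11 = -1870.91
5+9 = 14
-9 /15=-3 /5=-0.60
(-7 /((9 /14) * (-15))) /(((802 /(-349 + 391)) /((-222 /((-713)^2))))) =-50764 /3057839535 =-0.00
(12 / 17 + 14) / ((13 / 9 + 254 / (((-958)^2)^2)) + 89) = 189515420931600 / 1165561953271211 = 0.16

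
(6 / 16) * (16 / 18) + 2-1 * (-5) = 22 / 3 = 7.33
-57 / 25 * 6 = -342 / 25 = -13.68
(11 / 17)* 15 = 165 / 17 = 9.71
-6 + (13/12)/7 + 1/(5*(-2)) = -2497/420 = -5.95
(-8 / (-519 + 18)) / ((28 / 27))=18 / 1169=0.02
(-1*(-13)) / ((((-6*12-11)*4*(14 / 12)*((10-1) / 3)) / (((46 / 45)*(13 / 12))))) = -0.01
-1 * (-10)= 10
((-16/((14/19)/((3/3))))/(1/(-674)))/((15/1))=975.70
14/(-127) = -14/127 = -0.11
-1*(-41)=41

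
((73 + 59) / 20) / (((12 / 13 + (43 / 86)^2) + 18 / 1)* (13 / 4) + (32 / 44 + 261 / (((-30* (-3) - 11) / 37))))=458832 / 12880685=0.04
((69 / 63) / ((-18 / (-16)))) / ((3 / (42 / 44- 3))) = -460 / 693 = -0.66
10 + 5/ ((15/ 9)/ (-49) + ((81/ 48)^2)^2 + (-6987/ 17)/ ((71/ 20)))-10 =-3419996160/ 73666385803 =-0.05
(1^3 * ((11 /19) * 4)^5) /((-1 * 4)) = -41229056 /2476099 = -16.65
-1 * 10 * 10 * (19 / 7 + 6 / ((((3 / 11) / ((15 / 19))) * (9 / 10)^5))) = -8410556300 / 2617839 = -3212.79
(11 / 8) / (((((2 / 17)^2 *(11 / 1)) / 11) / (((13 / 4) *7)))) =2260.07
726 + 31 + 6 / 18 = 2272 / 3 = 757.33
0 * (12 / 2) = 0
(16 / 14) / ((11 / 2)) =16 / 77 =0.21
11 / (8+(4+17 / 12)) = 132 / 161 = 0.82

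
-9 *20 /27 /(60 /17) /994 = -17 /8946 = -0.00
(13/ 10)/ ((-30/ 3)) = -13/ 100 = -0.13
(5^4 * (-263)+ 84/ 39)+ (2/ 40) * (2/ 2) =-42736927/ 260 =-164372.80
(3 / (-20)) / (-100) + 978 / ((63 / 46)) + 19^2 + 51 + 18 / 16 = 47343313 / 42000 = 1127.22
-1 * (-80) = 80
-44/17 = -2.59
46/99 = 0.46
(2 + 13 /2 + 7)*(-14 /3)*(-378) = 27342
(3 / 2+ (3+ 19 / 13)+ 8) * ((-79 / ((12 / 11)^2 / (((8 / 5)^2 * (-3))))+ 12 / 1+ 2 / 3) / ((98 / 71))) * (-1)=-24046209 / 4550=-5284.88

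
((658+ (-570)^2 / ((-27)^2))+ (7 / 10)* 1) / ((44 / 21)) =6261829 / 11880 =527.09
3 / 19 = 0.16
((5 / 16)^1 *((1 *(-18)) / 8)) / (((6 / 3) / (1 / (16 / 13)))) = -585 / 2048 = -0.29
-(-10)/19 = 10/19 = 0.53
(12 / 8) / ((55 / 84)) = 126 / 55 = 2.29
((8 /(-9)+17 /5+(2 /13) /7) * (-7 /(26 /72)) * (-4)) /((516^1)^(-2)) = 44189975808 /845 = 52295829.36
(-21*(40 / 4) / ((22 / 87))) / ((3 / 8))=-24360 / 11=-2214.55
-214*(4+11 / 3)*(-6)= 9844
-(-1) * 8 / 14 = 4 / 7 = 0.57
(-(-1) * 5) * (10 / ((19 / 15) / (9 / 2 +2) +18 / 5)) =975 / 74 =13.18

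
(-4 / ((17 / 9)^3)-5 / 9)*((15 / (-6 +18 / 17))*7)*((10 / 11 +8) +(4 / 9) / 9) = 92172145 / 421362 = 218.75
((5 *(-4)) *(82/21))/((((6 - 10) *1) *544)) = 205/5712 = 0.04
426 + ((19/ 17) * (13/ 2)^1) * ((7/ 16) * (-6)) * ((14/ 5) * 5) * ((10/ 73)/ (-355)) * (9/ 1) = 150467925/ 352444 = 426.93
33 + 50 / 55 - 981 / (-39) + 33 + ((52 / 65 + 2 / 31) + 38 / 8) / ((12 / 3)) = 33146983 / 354640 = 93.47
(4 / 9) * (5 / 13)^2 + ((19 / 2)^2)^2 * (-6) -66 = -48936.31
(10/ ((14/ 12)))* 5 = 42.86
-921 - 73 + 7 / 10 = -993.30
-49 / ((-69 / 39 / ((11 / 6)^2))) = 77077 / 828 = 93.09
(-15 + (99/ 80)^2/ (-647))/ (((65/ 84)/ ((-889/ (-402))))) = -386583967623/ 9016592000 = -42.87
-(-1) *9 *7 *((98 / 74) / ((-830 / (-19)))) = 58653 / 30710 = 1.91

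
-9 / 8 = -1.12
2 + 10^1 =12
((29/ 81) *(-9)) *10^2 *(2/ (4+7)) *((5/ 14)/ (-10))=2.09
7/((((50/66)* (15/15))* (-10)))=-231/250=-0.92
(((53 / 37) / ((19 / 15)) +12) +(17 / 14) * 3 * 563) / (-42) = -6771491 / 137788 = -49.14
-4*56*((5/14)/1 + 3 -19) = 3504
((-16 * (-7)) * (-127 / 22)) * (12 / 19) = -85344 / 209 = -408.34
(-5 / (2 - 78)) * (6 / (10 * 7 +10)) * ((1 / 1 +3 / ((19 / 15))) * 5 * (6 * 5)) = 900 / 361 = 2.49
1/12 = 0.08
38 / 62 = 0.61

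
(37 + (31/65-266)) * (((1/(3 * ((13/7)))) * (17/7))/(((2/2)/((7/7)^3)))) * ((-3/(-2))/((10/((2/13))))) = -126259/54925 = -2.30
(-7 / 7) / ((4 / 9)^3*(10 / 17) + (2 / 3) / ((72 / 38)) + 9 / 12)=-49572 / 57181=-0.87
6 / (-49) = -6 / 49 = -0.12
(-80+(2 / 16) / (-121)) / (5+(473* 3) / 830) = -32138015 / 2695396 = -11.92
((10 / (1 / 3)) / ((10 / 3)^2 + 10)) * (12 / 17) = 1.00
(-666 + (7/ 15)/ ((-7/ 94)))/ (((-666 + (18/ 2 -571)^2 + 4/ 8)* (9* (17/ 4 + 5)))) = -80672/ 3148633215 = -0.00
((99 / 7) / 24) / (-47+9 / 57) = -627 / 49840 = -0.01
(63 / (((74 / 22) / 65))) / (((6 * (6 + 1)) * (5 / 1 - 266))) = -0.11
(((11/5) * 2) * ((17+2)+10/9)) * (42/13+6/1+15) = 27874/13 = 2144.15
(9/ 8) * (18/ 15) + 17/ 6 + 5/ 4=163/ 30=5.43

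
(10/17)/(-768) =-5/6528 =-0.00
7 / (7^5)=1 / 2401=0.00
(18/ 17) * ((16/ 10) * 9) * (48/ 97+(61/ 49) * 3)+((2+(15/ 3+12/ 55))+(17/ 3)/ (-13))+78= 5174250922/ 34663629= 149.27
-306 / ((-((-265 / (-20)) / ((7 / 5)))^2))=239904 / 70225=3.42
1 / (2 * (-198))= -1 / 396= -0.00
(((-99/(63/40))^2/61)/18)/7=96800/188307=0.51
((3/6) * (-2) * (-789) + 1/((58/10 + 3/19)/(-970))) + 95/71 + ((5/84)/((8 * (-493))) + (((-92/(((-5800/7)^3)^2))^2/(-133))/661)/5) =25602813067738587174511784711502279999992496789811956612553/40799421500990364927641416600320000000000000000000000000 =627.53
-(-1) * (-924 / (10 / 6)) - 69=-3117 / 5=-623.40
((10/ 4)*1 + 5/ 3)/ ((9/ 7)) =175/ 54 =3.24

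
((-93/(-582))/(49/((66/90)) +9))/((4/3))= 341/215728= 0.00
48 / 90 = 8 / 15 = 0.53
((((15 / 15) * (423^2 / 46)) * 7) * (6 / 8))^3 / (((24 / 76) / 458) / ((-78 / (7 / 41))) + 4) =41010505837080432261459669 / 19262308498688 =2129054564766.93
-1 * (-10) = 10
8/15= 0.53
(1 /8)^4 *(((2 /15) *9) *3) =9 /10240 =0.00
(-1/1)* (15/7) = -15/7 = -2.14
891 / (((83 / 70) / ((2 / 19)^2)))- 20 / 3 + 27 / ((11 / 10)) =25911010 / 988779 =26.21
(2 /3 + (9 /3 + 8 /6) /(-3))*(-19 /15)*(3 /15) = 0.20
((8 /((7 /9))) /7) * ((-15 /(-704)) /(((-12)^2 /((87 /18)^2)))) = 4205 /827904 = 0.01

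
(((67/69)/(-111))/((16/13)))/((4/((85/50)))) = -14807/4901760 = -0.00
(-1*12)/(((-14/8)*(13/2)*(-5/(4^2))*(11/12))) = -18432/5005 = -3.68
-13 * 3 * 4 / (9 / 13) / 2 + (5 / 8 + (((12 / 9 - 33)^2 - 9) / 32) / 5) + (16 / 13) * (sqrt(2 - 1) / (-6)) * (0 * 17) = -38099 / 360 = -105.83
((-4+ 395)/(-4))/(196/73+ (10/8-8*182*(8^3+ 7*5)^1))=28543/232556995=0.00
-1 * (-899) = 899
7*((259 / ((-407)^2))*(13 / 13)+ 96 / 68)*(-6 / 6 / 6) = -752969 / 456654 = -1.65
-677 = -677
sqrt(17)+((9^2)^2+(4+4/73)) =sqrt(17)+479249/73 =6569.18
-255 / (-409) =255 / 409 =0.62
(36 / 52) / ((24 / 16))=6 / 13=0.46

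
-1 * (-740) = 740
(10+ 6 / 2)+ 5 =18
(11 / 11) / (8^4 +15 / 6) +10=81972 / 8197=10.00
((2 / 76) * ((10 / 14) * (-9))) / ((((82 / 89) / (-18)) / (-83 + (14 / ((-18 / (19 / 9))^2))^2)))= -6356880911135 / 23183582184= -274.20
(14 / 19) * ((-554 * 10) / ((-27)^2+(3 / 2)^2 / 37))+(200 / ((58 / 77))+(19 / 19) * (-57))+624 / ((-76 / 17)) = 3765731965 / 59453451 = 63.34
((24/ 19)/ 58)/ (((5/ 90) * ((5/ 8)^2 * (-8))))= -1728/ 13775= -0.13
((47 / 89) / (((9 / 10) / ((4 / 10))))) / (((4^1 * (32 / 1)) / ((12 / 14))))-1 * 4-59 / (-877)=-103097677 / 26225808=-3.93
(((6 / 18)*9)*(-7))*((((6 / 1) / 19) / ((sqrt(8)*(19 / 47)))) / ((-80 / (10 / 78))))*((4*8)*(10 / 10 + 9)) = 9870*sqrt(2) / 4693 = 2.97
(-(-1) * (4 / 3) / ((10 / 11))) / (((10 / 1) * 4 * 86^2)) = 11 / 2218800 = 0.00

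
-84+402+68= 386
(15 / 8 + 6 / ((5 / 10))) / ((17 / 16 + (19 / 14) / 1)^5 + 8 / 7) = 0.17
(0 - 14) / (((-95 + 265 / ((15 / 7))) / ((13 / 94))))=-273 / 4042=-0.07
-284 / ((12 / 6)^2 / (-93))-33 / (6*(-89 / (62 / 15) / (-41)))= 8801024 / 1335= 6592.53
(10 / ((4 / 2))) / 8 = 5 / 8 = 0.62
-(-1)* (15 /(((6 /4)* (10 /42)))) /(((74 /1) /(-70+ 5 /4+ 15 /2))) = -34.76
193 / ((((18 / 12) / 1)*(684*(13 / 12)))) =386 / 2223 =0.17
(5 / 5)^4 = 1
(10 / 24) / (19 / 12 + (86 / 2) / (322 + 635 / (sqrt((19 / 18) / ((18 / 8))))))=141944645 / 532543363 -14744700 * sqrt(38) / 10118323897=0.26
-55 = -55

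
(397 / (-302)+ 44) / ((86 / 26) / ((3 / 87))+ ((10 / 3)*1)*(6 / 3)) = 502749 / 1208302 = 0.42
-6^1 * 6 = -36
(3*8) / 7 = 24 / 7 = 3.43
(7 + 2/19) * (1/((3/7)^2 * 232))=735/4408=0.17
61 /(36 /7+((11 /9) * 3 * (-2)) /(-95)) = 121695 /10414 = 11.69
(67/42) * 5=335/42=7.98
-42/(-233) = 42/233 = 0.18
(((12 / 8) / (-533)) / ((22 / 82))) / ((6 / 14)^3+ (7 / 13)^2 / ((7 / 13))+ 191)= -343 / 6265754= -0.00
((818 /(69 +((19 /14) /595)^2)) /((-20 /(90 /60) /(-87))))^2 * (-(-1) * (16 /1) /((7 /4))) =1254092524164078851044800 /22923358825939160521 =54708.06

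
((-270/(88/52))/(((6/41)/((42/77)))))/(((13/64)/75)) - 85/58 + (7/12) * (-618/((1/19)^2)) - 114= -1227540183/3509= -349826.21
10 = 10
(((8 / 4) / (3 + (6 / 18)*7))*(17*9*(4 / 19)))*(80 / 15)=1224 / 19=64.42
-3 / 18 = -0.17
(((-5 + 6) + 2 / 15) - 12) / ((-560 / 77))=1793 / 1200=1.49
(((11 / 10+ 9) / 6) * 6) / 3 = 101 / 30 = 3.37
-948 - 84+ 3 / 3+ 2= -1029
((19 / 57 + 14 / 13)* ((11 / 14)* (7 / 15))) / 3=121 / 702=0.17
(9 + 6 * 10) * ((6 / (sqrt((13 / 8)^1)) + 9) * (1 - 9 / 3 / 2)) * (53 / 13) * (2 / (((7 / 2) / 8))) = -526608 / 91 - 702144 * sqrt(26) / 1183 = -8813.31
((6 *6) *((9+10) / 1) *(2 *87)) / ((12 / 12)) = 119016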